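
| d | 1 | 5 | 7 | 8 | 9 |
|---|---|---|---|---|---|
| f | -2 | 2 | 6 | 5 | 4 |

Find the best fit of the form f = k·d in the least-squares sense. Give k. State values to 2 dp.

k = 0.57

Entries of MᵀM: Σd·d = 220.
For Mᵀf: Σd·f = 126.
So MᵀM·[k]ᵀ = Mᵀf: [[220]]·[k]ᵀ = [126]ᵀ.
k = 126/220 = 0.572727.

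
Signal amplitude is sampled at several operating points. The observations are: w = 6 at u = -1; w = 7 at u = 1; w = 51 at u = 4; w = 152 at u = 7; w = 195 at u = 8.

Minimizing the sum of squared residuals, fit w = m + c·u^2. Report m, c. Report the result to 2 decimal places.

m = 3.44, c = 3.01

From the data, Σ1 = 5, Σu^2 = 131, Σu^2·u^2 = 6755.
And Σw = 411, Σu^2·w = 20757.
So XᵀX·[m, c]ᵀ = Xᵀw: [[5, 131]; [131, 6755]]·[m, c]ᵀ = [411, 20757]ᵀ.
Eliminating c: 6755·(row 1) − 131·(row 2) gives 16614·m = 6755·411 − 131·20757 = 57138, so m = 9523/2769.
Then c = (20757 − 131·(9523/2769))/6755 = 8324/2769.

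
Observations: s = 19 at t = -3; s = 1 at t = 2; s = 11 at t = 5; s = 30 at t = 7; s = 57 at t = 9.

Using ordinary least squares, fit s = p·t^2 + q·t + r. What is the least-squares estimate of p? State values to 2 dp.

p = 1.00

The normal system XᵀX·[p, q, r]ᵀ = Xᵀs is [[9684, 1178, 168]; [1178, 168, 20]; [168, 20, 5]]·[p, q, r]ᵀ = [6537, 723, 118]ᵀ.
Solving the 3×3 system (Gaussian elimination) gives p = 22579/22594, q = -65385/22594, r = 18052/11297.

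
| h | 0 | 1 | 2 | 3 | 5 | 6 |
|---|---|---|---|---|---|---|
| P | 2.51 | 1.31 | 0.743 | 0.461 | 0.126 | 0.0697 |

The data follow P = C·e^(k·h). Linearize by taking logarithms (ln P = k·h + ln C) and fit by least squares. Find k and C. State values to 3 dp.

k = -0.593, C = 2.485

Taking logs, ln P = k·h + ln C, so regress ln P on h.
AᵀA = [[75.0000, 17.0000]; [17.0000, 6]], rhs = [-28.9859, -4.6161]ᵀ  (here Σh = 17.0000, Σ(h)² = 75.0000, Σln P = -4.6161, Σh·ln P = -28.9859).
Solving (det = 161.0000): k = -0.59280, ln C = 0.91025, so C = exp(0.91025) = 2.48493.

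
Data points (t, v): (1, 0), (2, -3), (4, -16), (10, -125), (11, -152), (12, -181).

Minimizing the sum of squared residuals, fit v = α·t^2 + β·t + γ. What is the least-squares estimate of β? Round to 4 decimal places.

Compute the Gram sums: Σt^2·t^2 = 45650, Σt^2·t = 4132, Σt^2 = 386, Σt·t = 386, Σt = 40, Σ1 = 6.
Right-hand side: Σt^2·v = -57224, Σt·v = -5164, Σv = -477.
So MᵀM·[α, β, γ]ᵀ = Mᵀv: [[45650, 4132, 386]; [4132, 386, 40]; [386, 40, 6]]·[α, β, γ]ᵀ = [-57224, -5164, -477]ᵀ.
Inverting the 3×3 Gram matrix, [α, β, γ]ᵀ = [-37177/27380, 15187/13690, 12517/27380]ᵀ.

β = 1.1093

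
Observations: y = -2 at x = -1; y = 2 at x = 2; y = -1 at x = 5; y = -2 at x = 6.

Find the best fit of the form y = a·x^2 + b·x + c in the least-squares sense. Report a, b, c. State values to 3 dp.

The normal equations are: 1938·a + 348·b + 66·c = -91;  348·a + 66·b + 12·c = -11;  66·a + 12·b + 4·c = -3.
Solving the 3×3 system (Gaussian elimination) gives a = -7/22, b = 503/330, c = -4/55.

a = -0.318, b = 1.524, c = -0.073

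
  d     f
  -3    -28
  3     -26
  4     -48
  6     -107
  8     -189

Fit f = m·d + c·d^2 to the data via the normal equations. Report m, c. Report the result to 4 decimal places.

The normal equations are: 134·m + 792·c = -2340;  792·m + 5810·c = -17202.
Δ = 134·5810 − 792² = 151276.
m = ((-2340)·5810 − 792·(-17202))/151276 = 7146/37819; c = (134·(-17202) − 792·(-2340))/151276 = -112947/37819.

m = 0.1890, c = -2.9865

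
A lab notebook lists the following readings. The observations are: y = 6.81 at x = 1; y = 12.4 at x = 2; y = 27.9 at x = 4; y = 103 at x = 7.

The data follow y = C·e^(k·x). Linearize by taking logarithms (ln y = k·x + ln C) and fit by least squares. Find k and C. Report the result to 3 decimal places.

k = 0.443, C = 4.700

Linearized form: ln y = k·x + ln C. From the 4 transformed points,
AᵀA = [[70.0000, 14.0000]; [14.0000, 4]], rhs = [52.7114, 12.3994]ᵀ  (here Σx = 14.0000, Σ(x)² = 70.0000, Σln y = 12.3994, Σx·ln y = 52.7114).
Slope k = (n·Σx·ln y − Σx·Σln y)/(n·Σ(x)² − (Σx)²) = (4·52.7114 − 14.0000·12.3994)/84.0000 = 0.44349; ln C = (Σln y − k·Σx)/n = 1.54764, so C = exp(1.54764) = 4.70035.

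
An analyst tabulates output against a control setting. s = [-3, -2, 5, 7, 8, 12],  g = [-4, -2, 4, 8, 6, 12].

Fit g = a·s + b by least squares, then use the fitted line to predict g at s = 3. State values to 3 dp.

Entries of MᵀM: Σs·s = 295, Σs = 27, Σ1 = 6.
And Σs·g = 284, Σg = 24.
MᵀM·[a, b]ᵀ = Mᵀg becomes [[295, 27]; [27, 6]]·[a, b]ᵀ = [284, 24]ᵀ.
Eliminating b: 6·(row 1) − 27·(row 2) gives 1041·a = 6·284 − 27·24 = 1056, so a = 352/347.
Then b = (24 − 27·(352/347))/6 = -196/347.
At s = 3: ĝ = (352/347)·(3) + (-196/347)·(1) = 860/347.

ĝ = 2.478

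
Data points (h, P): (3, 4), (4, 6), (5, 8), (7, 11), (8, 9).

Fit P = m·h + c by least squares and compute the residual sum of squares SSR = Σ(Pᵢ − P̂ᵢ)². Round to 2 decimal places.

Normal-equation sums: Σh·h = 163, Σh = 27, Σ1 = 5.
For XᵀP: Σh·P = 225, ΣP = 38.
Eliminating c: 5·(row 1) − 27·(row 2) gives 86·m = 5·225 − 27·38 = 99, so m = 99/86.
Then c = (38 − 27·(99/86))/5 = 119/86.
Residuals: -36/43, 1/86, 37/43, 67/43, -137/86; SSR = 551/86.

SSR = 6.41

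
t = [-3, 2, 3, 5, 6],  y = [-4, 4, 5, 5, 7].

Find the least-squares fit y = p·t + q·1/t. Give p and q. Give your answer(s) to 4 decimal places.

p = 0.9711, q = 4.2802

Setting ∂/∂p … = 0 gives: 83·p + 5·q = 102;  5·p + (27/50)·q = 43/6.
det = 83·(27/50) − 5² = 991/50.
p = (102·(27/50) − 5·(43/6))/(991/50) = 2887/2973; q = (83·(43/6) − 5·102)/(991/50) = 12725/2973.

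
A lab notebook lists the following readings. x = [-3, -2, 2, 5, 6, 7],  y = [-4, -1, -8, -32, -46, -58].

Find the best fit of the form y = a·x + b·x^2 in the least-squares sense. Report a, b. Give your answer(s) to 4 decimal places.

AᵀA·[a, b]ᵀ = Aᵀy reads: 127·a + 657·b = -844;  657·a + 4435·b = -5370.
Eliminating b: 4435·(row 1) − 657·(row 2) gives 131596·a = 4435·(-844) − 657·(-5370) = -215050, so a = -107525/65798.
Then b = ((-5370) − 657·(-107525/65798))/4435 = -63741/65798.

a = -1.6342, b = -0.9687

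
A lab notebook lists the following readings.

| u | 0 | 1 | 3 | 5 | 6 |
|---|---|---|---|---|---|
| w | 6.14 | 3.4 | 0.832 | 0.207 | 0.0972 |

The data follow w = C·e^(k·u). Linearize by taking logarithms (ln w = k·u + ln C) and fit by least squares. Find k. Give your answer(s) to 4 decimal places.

k = -0.6937

Let Y = ln w. Fitting Y = k·u + ln C by least squares:
Σu = 15.0000, Σ(u)² = 71.0000, Σln w = -1.0513, Σu·ln w = -21.1891.
Equations: 71.0000·k + 15.0000·ln C = -21.1891;  15.0000·k + 5·ln C = -1.0513.
Slope k = (n·Σu·ln w − Σu·Σln w)/(n·Σ(u)² − (Σu)²) = (5·-21.1891 − 15.0000·-1.0513)/130.0000 = -0.69366; ln C = (Σln w − k·Σu)/n = 1.87070.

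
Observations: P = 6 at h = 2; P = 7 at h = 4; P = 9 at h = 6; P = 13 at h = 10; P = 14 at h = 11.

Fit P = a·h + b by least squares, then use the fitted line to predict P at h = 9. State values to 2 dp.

P̂ = 12.01

Sums needed: Σh·h = 277, Σh = 33, Σ1 = 5.
For XᵀP: Σh·P = 378, ΣP = 49.
Determinant 277·5 − 33² = 296.
a = (378·5 − 33·49)/296 = 273/296; b = (277·49 − 33·378)/296 = 1099/296.
At h = 9: P̂ = (273/296)·(9) + (1099/296)·(1) = 889/74.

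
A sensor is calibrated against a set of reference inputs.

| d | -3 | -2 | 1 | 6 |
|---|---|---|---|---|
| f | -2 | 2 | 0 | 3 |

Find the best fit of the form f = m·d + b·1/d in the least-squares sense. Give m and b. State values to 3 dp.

m = 0.507, b = -1.341

Setting ∂/∂m … = 0 gives: 50·m + 4·b = 20;  4·m + (25/18)·b = 1/6.
(Σd·d = 50, Σd·1/d = 4, Σ1/d·1/d = 25/18, Σd·f = 20, Σ1/d·f = 1/6.)
Determinant 50·(25/18) − 4² = 481/9.
m = (20·(25/18) − 4·(1/6))/(481/9) = 244/481; b = (50·(1/6) − 4·20)/(481/9) = -645/481.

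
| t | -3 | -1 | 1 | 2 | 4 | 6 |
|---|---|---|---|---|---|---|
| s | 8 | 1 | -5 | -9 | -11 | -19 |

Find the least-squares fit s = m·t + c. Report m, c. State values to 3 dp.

From the data, Σt·t = 67, Σt = 9, Σ1 = 6.
Moment sums: Σt·s = -206, Σs = -35.
Eliminating c: 6·(row 1) − 9·(row 2) gives 321·m = 6·(-206) − 9·(-35) = -921, so m = -307/107.
Then c = ((-35) − 9·(-307/107))/6 = -491/321.

m = -2.869, c = -1.530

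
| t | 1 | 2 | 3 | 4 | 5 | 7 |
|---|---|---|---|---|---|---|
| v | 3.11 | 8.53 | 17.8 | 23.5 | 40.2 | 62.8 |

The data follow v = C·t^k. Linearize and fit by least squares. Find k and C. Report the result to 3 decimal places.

k = 1.557, C = 3.038

Let Y = ln v. Fitting Y = k·ln t + ln C by least squares:
XᵀX = [[9.9861, 6.7334]; [6.7334, 6]], rhs = [23.0265, 17.1482]ᵀ  (here Σln t = 6.7334, Σ(ln t)² = 9.9861, Σln v = 17.1482, Σln t·ln v = 23.0265).
Slope k = (n·Σln t·ln v − Σln t·Σln v)/(n·Σ(ln t)² − (Σln t)²) = (6·23.0265 − 6.7334·17.1482)/14.5777 = 1.55670; ln C = (Σln v − k·Σln t)/n = 1.11106, so C = exp(1.11106) = 3.03758.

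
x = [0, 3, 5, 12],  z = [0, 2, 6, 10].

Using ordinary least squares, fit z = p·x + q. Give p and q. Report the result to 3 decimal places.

p = 0.846, q = 0.269

The normal system AᵀA·[p, q]ᵀ = Aᵀz is [[178, 20]; [20, 4]]·[p, q]ᵀ = [156, 18]ᵀ.
Eliminating q: 4·(row 1) − 20·(row 2) gives 312·p = 4·156 − 20·18 = 264, so p = 11/13.
Then q = (18 − 20·(11/13))/4 = 7/26.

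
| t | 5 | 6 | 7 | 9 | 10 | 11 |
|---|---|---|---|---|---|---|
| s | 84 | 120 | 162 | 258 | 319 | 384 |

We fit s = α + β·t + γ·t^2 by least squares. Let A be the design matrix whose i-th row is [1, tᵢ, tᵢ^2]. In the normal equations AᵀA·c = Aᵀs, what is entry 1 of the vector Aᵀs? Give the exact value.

1327

Entry 1 ↔ basis 1, so (Aᵀs)_{1} = Σᵢ sᵢ = (1)·(84) + (1)·(120) + (1)·(162) + (1)·(258) + (1)·(319) + (1)·(384) = 1327.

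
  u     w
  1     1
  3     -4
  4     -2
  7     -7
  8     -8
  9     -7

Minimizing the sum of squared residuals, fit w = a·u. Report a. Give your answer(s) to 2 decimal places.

Compute the Gram sums: Σu·u = 220.
And Σu·w = -195.
Hence a = -195 / 220 ≈ -0.886364.

a = -0.89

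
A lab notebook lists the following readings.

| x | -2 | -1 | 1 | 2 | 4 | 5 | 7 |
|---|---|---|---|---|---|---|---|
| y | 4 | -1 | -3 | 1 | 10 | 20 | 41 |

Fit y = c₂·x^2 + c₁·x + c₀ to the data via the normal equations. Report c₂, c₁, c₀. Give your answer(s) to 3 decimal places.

c₂ = 1.008, c₁ = -0.810, c₀ = -2.260

Normal-equation sums: Σx^2·x^2 = 3316, Σx^2·x = 532, Σx^2 = 100, Σx·x = 100, Σx = 16, Σ1 = 7.
Moment sums: Σx^2·y = 2685, Σx·y = 419, Σy = 72.
So AᵀA·[c₂, c₁, c₀]ᵀ = Aᵀy: [[3316, 532, 100]; [532, 100, 16]; [100, 16, 7]]·[c₂, c₁, c₀]ᵀ = [2685, 419, 72]ᵀ.
Row-reducing yields c₂ = 129/128, c₁ = -311/384, c₀ = -217/96.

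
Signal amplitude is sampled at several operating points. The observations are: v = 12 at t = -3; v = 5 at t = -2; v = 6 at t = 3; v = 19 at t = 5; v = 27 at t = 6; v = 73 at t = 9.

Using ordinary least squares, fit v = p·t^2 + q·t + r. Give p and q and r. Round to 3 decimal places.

p = 1.044, q = -1.226, r = -1.180

Compute the Gram sums: Σt^2·t^2 = 8660, Σt^2·t = 1062, Σt^2 = 164, Σt·t = 164, Σt = 18, Σ1 = 6.
Moment sums: Σt^2·v = 7542, Σt·v = 886, Σv = 142.
Inverting the 3×3 Gram matrix, [p, q, r]ᵀ = [21071/20191, -24751/20191, -23834/20191]ᵀ.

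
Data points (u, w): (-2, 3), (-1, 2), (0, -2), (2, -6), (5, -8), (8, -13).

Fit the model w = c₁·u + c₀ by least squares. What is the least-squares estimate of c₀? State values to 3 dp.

Entries of XᵀX: Σu·u = 98, Σu = 12, Σ1 = 6.
Right-hand side: Σu·w = -164, Σw = -24.
Normal equations: [[98, 12]; [12, 6]]·[c₁, c₀]ᵀ = [-164, -24]ᵀ.
Δ = 98·6 − 12² = 444.
c₁ = ((-164)·6 − 12·(-24))/444 = -58/37; c₀ = (98·(-24) − 12·(-164))/444 = -32/37.

c₀ = -0.865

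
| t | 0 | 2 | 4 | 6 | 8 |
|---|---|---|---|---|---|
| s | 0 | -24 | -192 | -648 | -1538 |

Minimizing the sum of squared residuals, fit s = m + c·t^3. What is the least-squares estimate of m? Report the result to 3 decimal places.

m = 0.209

Normal-equation sums: Σ1 = 5, Σt^3 = 800, Σt^3·t^3 = 312960.
Right-hand side: Σs = -2402, Σt^3·s = -939904.
Eliminating c: 312960·(row 1) − 800·(row 2) gives 924800·m = 312960·(-2402) − 800·(-939904) = 193280, so m = 302/1445.
Then c = ((-939904) − 800·(302/1445))/312960 = -8681/2890.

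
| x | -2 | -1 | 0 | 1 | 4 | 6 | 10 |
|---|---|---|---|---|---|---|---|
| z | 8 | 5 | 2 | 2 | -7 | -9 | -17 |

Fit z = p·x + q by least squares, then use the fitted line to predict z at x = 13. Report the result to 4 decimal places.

ẑ = -23.7430

Entries of MᵀM: Σx·x = 158, Σx = 18, Σ1 = 7.
And Σx·z = -271, Σz = -16.
Determinant 158·7 − 18² = 782.
p = ((-271)·7 − 18·(-16))/782 = -1609/782; q = (158·(-16) − 18·(-271))/782 = 1175/391.
At x = 13: ẑ = (-1609/782)·(13) + (1175/391)·(1) = -18567/782.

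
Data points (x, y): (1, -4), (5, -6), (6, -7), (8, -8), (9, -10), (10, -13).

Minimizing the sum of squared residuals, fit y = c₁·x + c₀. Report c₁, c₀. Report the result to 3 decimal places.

c₁ = -0.897, c₀ = -2.168

With design matrix M, MᵀM = [[307, 39]; [39, 6]] and Mᵀy = [-360, -48]ᵀ.
Δ = 307·6 − 39² = 321.
c₁ = ((-360)·6 − 39·(-48))/321 = -96/107; c₀ = (307·(-48) − 39·(-360))/321 = -232/107.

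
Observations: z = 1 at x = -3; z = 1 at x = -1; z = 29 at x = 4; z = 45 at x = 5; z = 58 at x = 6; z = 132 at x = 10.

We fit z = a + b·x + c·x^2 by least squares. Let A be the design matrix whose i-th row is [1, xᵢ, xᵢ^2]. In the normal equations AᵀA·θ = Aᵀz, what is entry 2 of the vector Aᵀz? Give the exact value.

Entry 2 ↔ basis x, so (Aᵀz)_{2} = Σᵢ (x)·zᵢ = (-3)·(1) + (-1)·(1) + (4)·(29) + (5)·(45) + (6)·(58) + (10)·(132) = 2005.

2005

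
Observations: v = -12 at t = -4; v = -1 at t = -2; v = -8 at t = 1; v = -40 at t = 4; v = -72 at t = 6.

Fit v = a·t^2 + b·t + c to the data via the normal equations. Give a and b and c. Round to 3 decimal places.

a = -1.355, b = -3.422, c = -3.394

The normal equations are: 1825·a + 209·b + 73·c = -3436;  209·a + 73·b + 5·c = -550;  73·a + 5·b + 5·c = -133.
(Σt^2·t^2 = 1825, Σt^2·t = 209, Σt^2 = 73, Σt·t = 73, Σt = 5, Σ1 = 5, Σt^2·v = -3436, Σt·v = -550, Σv = -133.)
Row-reducing yields a = -3301/2436, b = -141719/41412, c = -1673/493.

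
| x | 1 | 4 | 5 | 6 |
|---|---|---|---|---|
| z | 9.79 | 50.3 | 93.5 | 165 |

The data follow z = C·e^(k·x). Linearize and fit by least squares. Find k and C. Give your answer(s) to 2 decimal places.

k = 0.56, C = 5.49

Linearized form: ln z = k·x + ln C. From the 4 transformed points,
Σx = 16.0000, Σ(x)² = 78.0000, Σln z = 15.8433, Σx·ln z = 71.2789.
Equations: 78.0000·k + 16.0000·ln C = 71.2789;  16.0000·k + 4·ln C = 15.8433.
Δ = 78.0000·4 − (16.0000)² = 56.0000; k = (71.2789·4 − 16.0000·15.8433)/56.0000 = 0.56470, ln C = (78.0000·15.8433 − 16.0000·71.2789)/56.0000 = 1.70203, so C = exp(1.70203) = 5.48506.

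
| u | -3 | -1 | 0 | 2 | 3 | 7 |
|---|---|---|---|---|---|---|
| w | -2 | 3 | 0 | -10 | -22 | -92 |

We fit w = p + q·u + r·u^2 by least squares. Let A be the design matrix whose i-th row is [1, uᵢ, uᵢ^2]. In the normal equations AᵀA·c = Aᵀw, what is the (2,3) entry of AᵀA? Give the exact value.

350

Row 2 ↔ basis u, column 3 ↔ basis u^2, so (AᵀA)_{2,3} = Σᵢ (u)·(u^2) = (-3)·(9) + (-1)·(1) + (0)·(0) + (2)·(4) + (3)·(9) + (7)·(49) = 350.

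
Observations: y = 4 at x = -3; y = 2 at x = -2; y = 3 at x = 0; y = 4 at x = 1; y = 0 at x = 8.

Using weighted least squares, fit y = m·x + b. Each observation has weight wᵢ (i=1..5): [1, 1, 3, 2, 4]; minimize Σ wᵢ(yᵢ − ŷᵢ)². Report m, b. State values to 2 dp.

m = -0.35, b = 3.02

Sums needed: Σwᵢ·x·x = 271, Σwᵢ·x = 29, Σwᵢ·1 = 11.
For MᵀWy: Σwᵢ·x·y = -8, Σwᵢ·y = 23.
Determinant 271·11 − 29² = 2140.
m = ((-8)·11 − 29·23)/2140 = -151/428; b = (271·23 − 29·(-8))/2140 = 1293/428.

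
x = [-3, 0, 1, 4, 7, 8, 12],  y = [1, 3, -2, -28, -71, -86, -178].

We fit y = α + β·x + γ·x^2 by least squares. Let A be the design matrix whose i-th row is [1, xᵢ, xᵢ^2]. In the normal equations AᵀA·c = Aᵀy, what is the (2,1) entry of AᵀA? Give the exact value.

29

Row 2 ↔ basis x, column 1 ↔ basis 1, so (AᵀA)_{2,1} = Σᵢ x = (-3)·(1) + (0)·(1) + (1)·(1) + (4)·(1) + (7)·(1) + (8)·(1) + (12)·(1) = 29.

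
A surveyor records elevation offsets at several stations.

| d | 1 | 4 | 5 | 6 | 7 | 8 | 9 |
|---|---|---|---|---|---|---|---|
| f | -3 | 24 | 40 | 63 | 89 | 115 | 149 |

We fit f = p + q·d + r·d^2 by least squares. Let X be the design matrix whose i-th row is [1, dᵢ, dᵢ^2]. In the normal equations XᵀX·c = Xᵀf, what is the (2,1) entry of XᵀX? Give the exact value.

40

Row 2 ↔ basis d, column 1 ↔ basis 1, so (XᵀX)_{2,1} = Σᵢ d = (1)·(1) + (4)·(1) + (5)·(1) + (6)·(1) + (7)·(1) + (8)·(1) + (9)·(1) = 40.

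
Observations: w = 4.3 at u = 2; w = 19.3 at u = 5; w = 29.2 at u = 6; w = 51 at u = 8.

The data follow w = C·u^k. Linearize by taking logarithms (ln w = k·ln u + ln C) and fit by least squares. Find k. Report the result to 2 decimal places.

Taking logs, ln w = k·ln u + ln C, so regress ln w on ln u.
Σln u = 6.1738, Σ(ln u)² = 10.6052, Σln w = 11.7247, Σln u·ln w = 19.9968.
Normal system: [[10.6052, 6.1738]; [6.1738, 4]]·[k, ln C]ᵀ = [19.9968, 11.7247]ᵀ.
Δ = 10.6052·4 − (6.1738)² = 4.3053; k = (19.9968·4 − 6.1738·11.7247)/4.3053 = 1.76563, ln C = (10.6052·11.7247 − 6.1738·19.9968)/4.3053 = 0.20602.

k = 1.77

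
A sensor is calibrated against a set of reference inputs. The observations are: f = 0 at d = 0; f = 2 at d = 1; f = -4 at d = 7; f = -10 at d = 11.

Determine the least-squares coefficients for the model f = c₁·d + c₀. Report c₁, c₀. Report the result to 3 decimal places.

c₁ = -0.978, c₀ = 1.647

The normal system XᵀX·[c₁, c₀]ᵀ = Xᵀf is [[171, 19]; [19, 4]]·[c₁, c₀]ᵀ = [-136, -12]ᵀ.
det = 171·4 − 19² = 323.
c₁ = ((-136)·4 − 19·(-12))/323 = -316/323; c₀ = (171·(-12) − 19·(-136))/323 = 28/17.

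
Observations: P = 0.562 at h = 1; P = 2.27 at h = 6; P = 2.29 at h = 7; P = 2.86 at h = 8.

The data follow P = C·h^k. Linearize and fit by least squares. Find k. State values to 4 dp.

Let Y = ln P. Fitting Y = k·ln h + ln C by least squares:
Σln h = 5.8171, Σ(ln h)² = 11.3210, Σln P = 2.1229, Σln h·ln P = 5.2663.
Equations: 11.3210·k + 5.8171·ln C = 5.2663;  5.8171·k + 4·ln C = 2.1229.
Solving (det = 11.4454): k = 0.76152, ln C = -0.57673.

k = 0.7615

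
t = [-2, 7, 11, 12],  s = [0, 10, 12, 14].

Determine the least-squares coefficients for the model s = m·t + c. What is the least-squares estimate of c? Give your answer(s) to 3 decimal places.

c = 2.230

Normal-equation sums: Σt·t = 318, Σt = 28, Σ1 = 4.
Right-hand side: Σt·s = 370, Σs = 36.
Determinant 318·4 − 28² = 488.
m = (370·4 − 28·36)/488 = 59/61; c = (318·36 − 28·370)/488 = 136/61.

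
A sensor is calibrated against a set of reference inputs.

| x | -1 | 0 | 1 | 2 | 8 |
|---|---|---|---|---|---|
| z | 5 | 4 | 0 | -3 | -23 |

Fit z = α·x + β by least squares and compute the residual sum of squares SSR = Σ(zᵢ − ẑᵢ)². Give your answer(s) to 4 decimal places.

Normal-equation sums: Σx·x = 70, Σx = 10, Σ1 = 5.
Right-hand side: Σx·z = -195, Σz = -17.
MᵀM·[α, β]ᵀ = Mᵀz becomes [[70, 10]; [10, 5]]·[α, β]ᵀ = [-195, -17]ᵀ.
Determinant 70·5 − 10² = 250.
α = ((-195)·5 − 10·(-17))/250 = -161/50; β = (70·(-17) − 10·(-195))/250 = 76/25.
Residuals: -63/50, 24/25, 9/50, 2/5, -7/25; SSR = 139/50.

SSR = 2.7800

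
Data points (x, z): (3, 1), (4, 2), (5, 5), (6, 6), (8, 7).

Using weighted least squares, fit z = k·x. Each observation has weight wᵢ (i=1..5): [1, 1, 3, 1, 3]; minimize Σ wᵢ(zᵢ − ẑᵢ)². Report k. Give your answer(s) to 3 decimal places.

Entries of AᵀWA: Σwᵢ·x·x = 328.
Right-hand side: Σwᵢ·x·z = 290.
Hence k = 290 / 328 ≈ 0.884146.

k = 0.884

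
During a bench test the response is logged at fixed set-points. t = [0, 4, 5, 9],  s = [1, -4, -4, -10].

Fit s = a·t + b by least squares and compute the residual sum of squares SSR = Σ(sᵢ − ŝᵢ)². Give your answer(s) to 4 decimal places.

The normal system AᵀA·[a, b]ᵀ = Aᵀs is [[122, 18]; [18, 4]]·[a, b]ᵀ = [-126, -17]ᵀ.
Eliminating b: 4·(row 1) − 18·(row 2) gives 164·a = 4·(-126) − 18·(-17) = -198, so a = -99/82.
Then b = ((-17) − 18·(-99/82))/4 = 97/82.
Residuals: -15/82, -29/82, 35/41, -13/41; SSR = 81/82.

SSR = 0.9878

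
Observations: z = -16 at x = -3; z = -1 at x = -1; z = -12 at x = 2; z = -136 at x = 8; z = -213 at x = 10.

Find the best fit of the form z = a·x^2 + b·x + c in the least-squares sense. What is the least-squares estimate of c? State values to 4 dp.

c = -0.7136

From the data, Σx^2·x^2 = 14194, Σx^2·x = 1492, Σx^2 = 178, Σx·x = 178, Σx = 16, Σ1 = 5.
Moment sums: Σx^2·z = -30197, Σx·z = -3193, Σz = -378.
So MᵀM·[a, b, c]ᵀ = Mᵀz: [[14194, 1492, 178]; [1492, 178, 16]; [178, 16, 5]]·[a, b, c]ᵀ = [-30197, -3193, -378]ᵀ.
Solving the 3×3 system (Gaussian elimination) gives a = -732923/363678, b = -357025/363678, c = -6179/8659.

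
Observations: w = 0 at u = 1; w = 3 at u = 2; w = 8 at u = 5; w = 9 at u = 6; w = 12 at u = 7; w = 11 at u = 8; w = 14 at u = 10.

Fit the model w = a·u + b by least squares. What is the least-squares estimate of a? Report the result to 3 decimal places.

a = 1.530

Entries of MᵀM: Σu·u = 279, Σu = 39, Σ1 = 7.
Right-hand side: Σu·w = 412, Σw = 57.
Δ = 279·7 − 39² = 432.
a = (412·7 − 39·57)/432 = 661/432; b = (279·57 − 39·412)/432 = -55/144.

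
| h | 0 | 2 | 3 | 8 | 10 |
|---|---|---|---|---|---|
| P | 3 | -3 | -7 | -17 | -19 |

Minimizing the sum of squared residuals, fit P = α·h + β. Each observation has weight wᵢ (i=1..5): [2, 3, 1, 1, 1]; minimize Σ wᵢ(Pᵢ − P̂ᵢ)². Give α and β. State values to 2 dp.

α = -2.23, β = 1.79

Normal-equation sums: Σwᵢ·h·h = 185, Σwᵢ·h = 27, Σwᵢ·1 = 8.
Moment sums: Σwᵢ·h·P = -365, Σwᵢ·P = -46.
Δ = 185·8 − 27² = 751.
α = ((-365)·8 − 27·(-46))/751 = -1678/751; β = (185·(-46) − 27·(-365))/751 = 1345/751.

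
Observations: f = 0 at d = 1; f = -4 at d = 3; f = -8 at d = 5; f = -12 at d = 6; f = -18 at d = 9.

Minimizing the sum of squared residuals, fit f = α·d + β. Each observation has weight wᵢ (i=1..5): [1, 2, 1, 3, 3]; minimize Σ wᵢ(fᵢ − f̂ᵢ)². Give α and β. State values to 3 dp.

α = -2.308, β = 2.556

Compute the Gram sums: Σwᵢ·d·d = 395, Σwᵢ·d = 57, Σwᵢ·1 = 10.
For AᵀWf: Σwᵢ·d·f = -766, Σwᵢ·f = -106.
So AᵀWA·[α, β]ᵀ = AᵀWf: [[395, 57]; [57, 10]]·[α, β]ᵀ = [-766, -106]ᵀ.
Eliminating β: 10·(row 1) − 57·(row 2) gives 701·α = 10·(-766) − 57·(-106) = -1618, so α = -1618/701.
Then β = ((-106) − 57·(-1618/701))/10 = 1792/701.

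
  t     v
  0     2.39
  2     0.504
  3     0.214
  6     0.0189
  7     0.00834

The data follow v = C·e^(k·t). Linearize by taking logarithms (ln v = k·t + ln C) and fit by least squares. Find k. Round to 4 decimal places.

k = -0.8107

With ln vᵢ as the transformed response and tᵢ as the regressor:
AᵀA = [[98.0000, 18.0000]; [18.0000, 5]], rhs = [-63.3141, -10.1110]ᵀ  (here Σt = 18.0000, Σ(t)² = 98.0000, Σln v = -10.1110, Σt·ln v = -63.3141).
Solving (det = 166.0000): k = -0.81068, ln C = 0.89627.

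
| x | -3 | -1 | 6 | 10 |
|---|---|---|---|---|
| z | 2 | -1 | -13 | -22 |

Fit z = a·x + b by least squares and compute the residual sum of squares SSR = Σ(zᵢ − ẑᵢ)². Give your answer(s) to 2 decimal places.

SSR = 1.72

Setting ∂/∂a … = 0 gives: 146·a + 12·b = -303;  12·a + 4·b = -34.
(Σx·x = 146, Σx = 12, Σ1 = 4, Σx·z = -303, Σz = -34.)
Δ = 146·4 − 12² = 440.
a = ((-303)·4 − 12·(-34))/440 = -201/110; b = (146·(-34) − 12·(-303))/440 = -166/55.
Residuals: -51/110, 21/110, 54/55, -39/55; SSR = 189/110.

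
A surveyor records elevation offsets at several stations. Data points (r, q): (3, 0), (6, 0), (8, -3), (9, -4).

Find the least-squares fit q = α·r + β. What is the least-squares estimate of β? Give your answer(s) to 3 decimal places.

The normal equations are: 190·α + 26·β = -60;  26·α + 4·β = -7.
(Σr·r = 190, Σr = 26, Σ1 = 4, Σr·q = -60, Σq = -7.)
Δ = 190·4 − 26² = 84.
α = ((-60)·4 − 26·(-7))/84 = -29/42; β = (190·(-7) − 26·(-60))/84 = 115/42.

β = 2.738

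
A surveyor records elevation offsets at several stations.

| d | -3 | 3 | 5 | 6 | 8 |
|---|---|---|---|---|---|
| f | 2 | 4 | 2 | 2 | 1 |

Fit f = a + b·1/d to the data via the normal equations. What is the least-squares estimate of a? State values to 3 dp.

With design matrix X, XᵀX = [[5, 59/120]; [59/120, 489/1600]] and Xᵀf = [11, 61/40]ᵀ.
Determinant 5·(489/1600) − (59/120)² = 4631/3600.
a = (11·(489/1600) − (59/120)·(61/40))/(4631/3600) = 18807/9262; b = (5·(61/40) − (59/120)·11)/(4631/3600) = 7980/4631.

a = 2.031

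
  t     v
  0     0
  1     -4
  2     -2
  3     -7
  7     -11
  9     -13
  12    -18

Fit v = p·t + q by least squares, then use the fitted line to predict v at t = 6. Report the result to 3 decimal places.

With design matrix M, MᵀM = [[288, 34]; [34, 7]] and Mᵀv = [-439, -55]ᵀ.
Determinant 288·7 − 34² = 860.
p = ((-439)·7 − 34·(-55))/860 = -1203/860; q = (288·(-55) − 34·(-439))/860 = -457/430.
At t = 6: v̂ = (-1203/860)·(6) + (-457/430)·(1) = -2033/215.

v̂ = -9.456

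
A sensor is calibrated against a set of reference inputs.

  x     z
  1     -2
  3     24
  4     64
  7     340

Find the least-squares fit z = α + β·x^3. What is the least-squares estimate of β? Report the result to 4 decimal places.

β = 0.9982

Sums needed: Σ1 = 4, Σx^3 = 435, Σx^3·x^3 = 122475.
And Σz = 426, Σx^3·z = 121362.
Determinant 4·122475 − 435² = 300675.
α = (426·122475 − 435·121362)/300675 = -41208/20045; β = (4·121362 − 435·426)/300675 = 100046/100225.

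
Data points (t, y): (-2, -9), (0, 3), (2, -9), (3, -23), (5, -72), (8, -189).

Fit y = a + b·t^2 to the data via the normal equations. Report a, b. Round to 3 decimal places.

Normal-equation sums: Σ1 = 6, Σt^2 = 106, Σt^2·t^2 = 4834.
Right-hand side: Σy = -299, Σt^2·y = -14175.
Δ = 6·4834 − 106² = 17768.
a = ((-299)·4834 − 106·(-14175))/17768 = 7148/2221; b = (6·(-14175) − 106·(-299))/17768 = -13339/4442.

a = 3.218, b = -3.003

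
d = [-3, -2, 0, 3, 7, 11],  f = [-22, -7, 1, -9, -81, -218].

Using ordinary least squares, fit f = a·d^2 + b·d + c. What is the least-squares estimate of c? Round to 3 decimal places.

The normal equations are: 17220·a + 1666·b + 192·c = -30654;  1666·a + 192·b + 16·c = -2912;  192·a + 16·b + 6·c = -336.
(Σd^2·d^2 = 17220, Σd^2·d = 1666, Σd^2 = 192, Σd·d = 192, Σd = 16, Σ1 = 6, Σd^2·f = -30654, Σd·f = -2912, Σf = -336.)
Solving the 3×3 system (Gaussian elimination) gives a = -14672/7325, b = 14493/7325, c = 20656/7325.

c = 2.820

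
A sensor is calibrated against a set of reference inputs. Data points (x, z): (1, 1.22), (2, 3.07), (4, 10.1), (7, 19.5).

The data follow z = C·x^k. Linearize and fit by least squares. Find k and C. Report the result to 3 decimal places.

Let Y = ln z. Fitting Y = k·ln x + ln C by least squares:
Σln x = 4.0254, Σ(ln x)² = 6.1888, Σln z = 6.6035, Σln x·ln z = 9.7635.
Normal system: [[6.1888, 4.0254]; [4.0254, 4]]·[k, ln C]ᵀ = [9.7635, 6.6035]ᵀ.
Solving (det = 8.5519): k = 1.45847, ln C = 0.18315, so C = exp(0.18315) = 1.20100.

k = 1.458, C = 1.201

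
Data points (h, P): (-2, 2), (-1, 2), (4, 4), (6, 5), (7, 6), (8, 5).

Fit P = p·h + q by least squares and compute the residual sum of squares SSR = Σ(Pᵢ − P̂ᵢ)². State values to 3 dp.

SSR = 1.060

Setting ∂/∂p … = 0 gives: 170·p + 22·q = 122;  22·p + 6·q = 24.
(Σh·h = 170, Σh = 22, Σ1 = 6, Σh·P = 122, ΣP = 24.)
Determinant 170·6 − 22² = 536.
p = (122·6 − 22·24)/536 = 51/134; q = (170·24 − 22·122)/536 = 349/134.
Residuals: 21/134, -15/67, -17/134, 15/134, 49/67, -87/134; SSR = 71/67.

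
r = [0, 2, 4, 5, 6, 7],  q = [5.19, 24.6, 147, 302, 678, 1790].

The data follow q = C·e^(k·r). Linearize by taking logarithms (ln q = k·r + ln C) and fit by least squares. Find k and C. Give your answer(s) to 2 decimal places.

Taking logs, ln q = k·r + ln C, so regress ln q on r.
AᵀA = [[130.0000, 24.0000]; [24.0000, 6]], rhs = [146.4640, 29.5595]ᵀ  (here Σr = 24.0000, Σ(r)² = 130.0000, Σln q = 29.5595, Σr·ln q = 146.4640).
Slope k = (n·Σr·ln q − Σr·Σln q)/(n·Σ(r)² − (Σr)²) = (6·146.4640 − 24.0000·29.5595)/204.0000 = 0.83018; ln C = (Σln q − k·Σr)/n = 1.60585, so C = exp(1.60585) = 4.98207.

k = 0.83, C = 4.98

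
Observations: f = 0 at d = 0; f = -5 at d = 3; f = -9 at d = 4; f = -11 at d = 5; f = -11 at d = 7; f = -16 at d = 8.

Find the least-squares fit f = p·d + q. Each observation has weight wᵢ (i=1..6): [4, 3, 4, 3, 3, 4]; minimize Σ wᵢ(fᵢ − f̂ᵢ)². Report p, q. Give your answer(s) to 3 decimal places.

p = -1.880, q = -0.293

Entries of MᵀWM: Σwᵢ·d·d = 569, Σwᵢ·d = 93, Σwᵢ·1 = 21.
Moment sums: Σwᵢ·d·f = -1097, Σwᵢ·f = -181.
Δ = 569·21 − 93² = 3300.
p = ((-1097)·21 − 93·(-181))/3300 = -47/25; q = (569·(-181) − 93·(-1097))/3300 = -22/75.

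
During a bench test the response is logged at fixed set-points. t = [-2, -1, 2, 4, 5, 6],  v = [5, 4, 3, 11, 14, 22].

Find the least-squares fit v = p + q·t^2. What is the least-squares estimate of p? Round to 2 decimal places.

Entries of AᵀA: Σ1 = 6, Σt^2 = 86, Σt^2·t^2 = 2210.
Right-hand side: Σv = 59, Σt^2·v = 1354.
AᵀA·[p, q]ᵀ = Aᵀv becomes [[6, 86]; [86, 2210]]·[p, q]ᵀ = [59, 1354]ᵀ.
Determinant 6·2210 − 86² = 5864.
p = (59·2210 − 86·1354)/5864 = 6973/2932; q = (6·1354 − 86·59)/5864 = 1525/2932.

p = 2.38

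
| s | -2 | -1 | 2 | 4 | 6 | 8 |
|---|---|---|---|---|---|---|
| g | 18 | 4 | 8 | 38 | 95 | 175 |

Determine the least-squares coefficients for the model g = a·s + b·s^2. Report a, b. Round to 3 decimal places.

Compute the Gram sums: Σs·s = 125, Σs·s^2 = 791, Σs^2·s^2 = 5681.
Right-hand side: Σs·g = 2098, Σs^2·g = 15336.
MᵀM·[a, b]ᵀ = Mᵀg becomes [[125, 791]; [791, 5681]]·[a, b]ᵀ = [2098, 15336]ᵀ.
Δ = 125·5681 − 791² = 84444.
a = (2098·5681 − 791·15336)/84444 = -106019/42222; b = (125·15336 − 791·2098)/84444 = 128741/42222.

a = -2.511, b = 3.049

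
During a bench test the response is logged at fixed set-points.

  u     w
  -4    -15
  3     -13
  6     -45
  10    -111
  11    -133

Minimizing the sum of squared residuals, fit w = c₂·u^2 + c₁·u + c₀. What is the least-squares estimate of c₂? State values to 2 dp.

c₂ = -1.00

Entries of XᵀX: Σu^2·u^2 = 26274, Σu^2·u = 2510, Σu^2 = 282, Σu·u = 282, Σu = 26, Σ1 = 5.
And Σu^2·w = -29170, Σu·w = -2822, Σw = -317.
Normal equations: [[26274, 2510, 282]; [2510, 282, 26]; [282, 26, 5]]·[c₂, c₁, c₀]ᵀ = [-29170, -2822, -317]ᵀ.
Inverting the 3×3 Gram matrix, [c₂, c₁, c₀]ᵀ = [-270487/270686, -241123/270686, -326093/135343]ᵀ.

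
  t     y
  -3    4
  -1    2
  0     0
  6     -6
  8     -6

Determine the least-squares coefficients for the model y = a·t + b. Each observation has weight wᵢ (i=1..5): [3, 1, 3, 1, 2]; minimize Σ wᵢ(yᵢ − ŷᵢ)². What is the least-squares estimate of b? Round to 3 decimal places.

Entries of XᵀWX: Σwᵢ·t·t = 192, Σwᵢ·t = 12, Σwᵢ·1 = 10.
Right-hand side: Σwᵢ·t·y = -170, Σwᵢ·y = -4.
Δ = 192·10 − 12² = 1776.
a = ((-170)·10 − 12·(-4))/1776 = -413/444; b = (192·(-4) − 12·(-170))/1776 = 53/74.

b = 0.716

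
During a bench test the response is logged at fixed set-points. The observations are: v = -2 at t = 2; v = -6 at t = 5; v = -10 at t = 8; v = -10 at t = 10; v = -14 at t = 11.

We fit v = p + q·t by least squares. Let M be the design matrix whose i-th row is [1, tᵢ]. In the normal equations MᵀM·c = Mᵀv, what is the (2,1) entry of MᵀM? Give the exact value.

Row 2 ↔ basis t, column 1 ↔ basis 1, so (MᵀM)_{2,1} = Σᵢ t = (2)·(1) + (5)·(1) + (8)·(1) + (10)·(1) + (11)·(1) = 36.

36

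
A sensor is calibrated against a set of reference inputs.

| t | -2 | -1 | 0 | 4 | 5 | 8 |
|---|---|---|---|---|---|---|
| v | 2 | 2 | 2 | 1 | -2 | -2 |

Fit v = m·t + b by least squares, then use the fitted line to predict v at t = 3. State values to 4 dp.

v̂ = 0.1983

Compute the Gram sums: Σt·t = 110, Σt = 14, Σ1 = 6.
And Σt·v = -28, Σv = 3.
Normal equations: [[110, 14]; [14, 6]]·[m, b]ᵀ = [-28, 3]ᵀ.
Eliminating b: 6·(row 1) − 14·(row 2) gives 464·m = 6·(-28) − 14·3 = -210, so m = -105/232.
Then b = (3 − 14·(-105/232))/6 = 361/232.
At t = 3: v̂ = (-105/232)·(3) + (361/232)·(1) = 23/116.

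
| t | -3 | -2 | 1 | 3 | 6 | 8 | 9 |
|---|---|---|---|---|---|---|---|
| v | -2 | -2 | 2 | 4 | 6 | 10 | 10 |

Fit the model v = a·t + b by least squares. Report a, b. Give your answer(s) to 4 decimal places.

a = 1.0530, b = 0.6907

With design matrix X, XᵀX = [[204, 22]; [22, 7]] and Xᵀv = [230, 28]ᵀ.
det = 204·7 − 22² = 944.
a = (230·7 − 22·28)/944 = 497/472; b = (204·28 − 22·230)/944 = 163/236.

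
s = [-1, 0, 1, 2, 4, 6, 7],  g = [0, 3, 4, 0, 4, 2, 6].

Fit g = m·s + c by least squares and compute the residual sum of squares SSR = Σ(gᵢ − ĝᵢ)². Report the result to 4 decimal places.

Compute the Gram sums: Σs·s = 107, Σs = 19, Σ1 = 7.
And Σs·g = 74, Σg = 19.
XᵀX·[m, c]ᵀ = Xᵀg becomes [[107, 19]; [19, 7]]·[m, c]ᵀ = [74, 19]ᵀ.
det = 107·7 − 19² = 388.
m = (74·7 − 19·19)/388 = 157/388; c = (107·19 − 19·74)/388 = 627/388.
Residuals: -235/194, 537/388, 192/97, -941/388, 297/388, -793/388, 301/194; SSR = 7897/388.

SSR = 20.3531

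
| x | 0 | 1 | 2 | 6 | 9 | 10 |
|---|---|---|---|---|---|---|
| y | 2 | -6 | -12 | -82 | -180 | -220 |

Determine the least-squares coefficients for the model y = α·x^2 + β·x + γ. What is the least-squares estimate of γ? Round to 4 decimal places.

γ = 0.0545

Entries of AᵀA: Σx^2·x^2 = 17874, Σx^2·x = 1954, Σx^2 = 222, Σx·x = 222, Σx = 28, Σ1 = 6.
Moment sums: Σx^2·y = -39586, Σx·y = -4342, Σy = -498.
Inverting the 3×3 Gram matrix, [α, β, γ]ᵀ = [-60067/29667, -17250/9889, 1618/29667]ᵀ.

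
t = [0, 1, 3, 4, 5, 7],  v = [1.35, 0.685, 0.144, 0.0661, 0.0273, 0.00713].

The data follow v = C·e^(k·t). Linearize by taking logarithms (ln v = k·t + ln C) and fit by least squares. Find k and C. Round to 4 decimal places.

k = -0.7623, C = 1.3884

Taking logs, ln v = k·t + ln C, so regress ln v on t.
Σt = 20.0000, Σ(t)² = 100.0000, Σln v = -13.2771, Σt·ln v = -69.6670.
Normal system: [[100.0000, 20.0000]; [20.0000, 6]]·[k, ln C]ᵀ = [-69.6670, -13.2771]ᵀ.
Δ = 100.0000·6 − (20.0000)² = 200.0000; k = (-69.6670·6 − 20.0000·-13.2771)/200.0000 = -0.76230, ln C = (100.0000·-13.2771 − 20.0000·-69.6670)/200.0000 = 0.32816, so C = exp(0.32816) = 1.38841.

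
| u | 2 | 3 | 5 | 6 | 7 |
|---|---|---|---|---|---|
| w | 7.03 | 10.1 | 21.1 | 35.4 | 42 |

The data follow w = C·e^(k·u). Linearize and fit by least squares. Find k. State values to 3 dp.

k = 0.373

Taking logs, ln w = k·u + ln C, so regress ln w on u.
Sums: Σu = 23.0000, Σ(u)² = 123.0000, Σln w = 14.6164, Σu·ln w = 73.6483.
Normal system: [[123.0000, 23.0000]; [23.0000, 5]]·[k, ln C]ᵀ = [73.6483, 14.6164]ᵀ.
Δ = 123.0000·5 − (23.0000)² = 86.0000; k = (73.6483·5 − 23.0000·14.6164)/86.0000 = 0.37285, ln C = (123.0000·14.6164 − 23.0000·73.6483)/86.0000 = 1.20818.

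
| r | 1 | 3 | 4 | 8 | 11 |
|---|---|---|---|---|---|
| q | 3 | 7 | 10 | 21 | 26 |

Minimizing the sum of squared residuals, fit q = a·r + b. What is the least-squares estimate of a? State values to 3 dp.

a = 2.396

The normal equations are: 211·a + 27·b = 518;  27·a + 5·b = 67.
(Σr·r = 211, Σr = 27, Σ1 = 5, Σr·q = 518, Σq = 67.)
det = 211·5 − 27² = 326.
a = (518·5 − 27·67)/326 = 781/326; b = (211·67 − 27·518)/326 = 151/326.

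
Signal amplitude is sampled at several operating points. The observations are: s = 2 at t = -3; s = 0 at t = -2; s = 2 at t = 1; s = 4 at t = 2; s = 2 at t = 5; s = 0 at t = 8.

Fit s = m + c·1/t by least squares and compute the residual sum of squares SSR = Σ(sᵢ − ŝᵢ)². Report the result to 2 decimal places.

Compute the Gram sums: Σ1 = 6, Σ1/t = 119/120, Σ1/t·1/t = 24001/14400.
Moment sums: Σs = 10, Σ1/t·s = 56/15.
Normal equations: [[6, 119/120]; [119/120, 24001/14400]]·[m, c]ᵀ = [10, 56/15]ᵀ.
det = 6·(24001/14400) − (119/120)² = 25969/2880.
m = (10·(24001/14400) − (119/120)·(56/15))/(25969/2880) = 186698/129845; c = (6·(56/15) − (119/120)·10)/(25969/2880) = 35952/25969.
Residuals: 132912/129845, -96818/129845, -106768/129845, 242802/129845, 7408/25969, -209168/129845; SSR = 1097576/129845.

SSR = 8.45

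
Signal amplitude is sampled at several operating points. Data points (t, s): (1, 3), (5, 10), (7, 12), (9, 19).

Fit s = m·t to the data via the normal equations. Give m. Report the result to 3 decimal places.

The normal system XᵀX·[m]ᵀ = Xᵀs is [[156]]·[m]ᵀ = [308]ᵀ.
Hence m = 308 / 156 ≈ 1.97436.

m = 1.974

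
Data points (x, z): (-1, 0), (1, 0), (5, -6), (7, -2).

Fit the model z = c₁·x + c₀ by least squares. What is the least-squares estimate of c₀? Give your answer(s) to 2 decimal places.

c₀ = -0.50

Setting ∂/∂c₁ … = 0 gives: 76·c₁ + 12·c₀ = -44;  12·c₁ + 4·c₀ = -8.
(Σx·x = 76, Σx = 12, Σ1 = 4, Σx·z = -44, Σz = -8.)
det = 76·4 − 12² = 160.
c₁ = ((-44)·4 − 12·(-8))/160 = -1/2; c₀ = (76·(-8) − 12·(-44))/160 = -1/2.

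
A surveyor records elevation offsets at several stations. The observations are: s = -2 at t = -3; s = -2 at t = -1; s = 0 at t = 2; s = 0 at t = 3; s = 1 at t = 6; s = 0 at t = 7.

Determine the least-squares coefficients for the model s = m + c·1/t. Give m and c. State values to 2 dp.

From the data, Σ1 = 6, Σ1/t = -4/21, Σ1/t·1/t = 149/98.
And Σs = -3, Σ1/t·s = 17/6.
So AᵀA·[m, c]ᵀ = Aᵀs: [[6, -4/21]; [-4/21, 149/98]]·[m, c]ᵀ = [-3, 17/6]ᵀ.
Δ = 6·(149/98) − (-4/21)² = 4007/441.
m = ((-3)·(149/98) − (-4/21)·(17/6))/(4007/441) = -3547/8014; c = (6·(17/6) − (-4/21)·(-3))/(4007/441) = 7245/4007.

m = -0.44, c = 1.81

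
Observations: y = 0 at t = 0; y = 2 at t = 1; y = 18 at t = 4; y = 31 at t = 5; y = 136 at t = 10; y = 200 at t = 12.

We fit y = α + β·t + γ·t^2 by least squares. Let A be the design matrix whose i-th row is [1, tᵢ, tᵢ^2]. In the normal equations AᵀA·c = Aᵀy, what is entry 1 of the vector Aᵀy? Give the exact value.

387

Entry 1 ↔ basis 1, so (Aᵀy)_{1} = Σᵢ yᵢ = (1)·(0) + (1)·(2) + (1)·(18) + (1)·(31) + (1)·(136) + (1)·(200) = 387.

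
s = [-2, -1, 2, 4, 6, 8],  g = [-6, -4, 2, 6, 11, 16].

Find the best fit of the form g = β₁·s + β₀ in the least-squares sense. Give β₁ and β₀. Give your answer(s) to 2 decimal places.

Sums needed: Σs·s = 125, Σs = 17, Σ1 = 6.
Moment sums: Σs·g = 238, Σg = 25.
XᵀX·[β₁, β₀]ᵀ = Xᵀg becomes [[125, 17]; [17, 6]]·[β₁, β₀]ᵀ = [238, 25]ᵀ.
Δ = 125·6 − 17² = 461.
β₁ = (238·6 − 17·25)/461 = 1003/461; β₀ = (125·25 − 17·238)/461 = -921/461.

β₁ = 2.18, β₀ = -2.00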